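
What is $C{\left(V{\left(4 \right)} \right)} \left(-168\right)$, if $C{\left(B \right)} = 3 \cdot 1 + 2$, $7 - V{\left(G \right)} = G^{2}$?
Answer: $-840$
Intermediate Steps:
$V{\left(G \right)} = 7 - G^{2}$
$C{\left(B \right)} = 5$ ($C{\left(B \right)} = 3 + 2 = 5$)
$C{\left(V{\left(4 \right)} \right)} \left(-168\right) = 5 \left(-168\right) = -840$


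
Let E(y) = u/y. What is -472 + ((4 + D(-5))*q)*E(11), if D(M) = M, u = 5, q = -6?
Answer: -5162/11 ≈ -469.27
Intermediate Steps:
E(y) = 5/y
-472 + ((4 + D(-5))*q)*E(11) = -472 + ((4 - 5)*(-6))*(5/11) = -472 + (-1*(-6))*(5*(1/11)) = -472 + 6*(5/11) = -472 + 30/11 = -5162/11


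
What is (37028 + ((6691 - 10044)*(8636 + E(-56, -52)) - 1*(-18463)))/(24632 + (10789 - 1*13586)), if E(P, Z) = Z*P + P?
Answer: -7695437/4367 ≈ -1762.2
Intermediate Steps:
E(P, Z) = P + P*Z (E(P, Z) = P*Z + P = P + P*Z)
(37028 + ((6691 - 10044)*(8636 + E(-56, -52)) - 1*(-18463)))/(24632 + (10789 - 1*13586)) = (37028 + ((6691 - 10044)*(8636 - 56*(1 - 52)) - 1*(-18463)))/(24632 + (10789 - 1*13586)) = (37028 + (-3353*(8636 - 56*(-51)) + 18463))/(24632 + (10789 - 13586)) = (37028 + (-3353*(8636 + 2856) + 18463))/(24632 - 2797) = (37028 + (-3353*11492 + 18463))/21835 = (37028 + (-38532676 + 18463))*(1/21835) = (37028 - 38514213)*(1/21835) = -38477185*1/21835 = -7695437/4367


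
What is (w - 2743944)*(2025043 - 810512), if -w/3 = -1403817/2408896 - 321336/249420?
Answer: -166859538853247936282271/50068903360 ≈ -3.3326e+12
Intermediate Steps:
w = 281051260299/50068903360 (w = -3*(-1403817/2408896 - 321336/249420) = -3*(-1403817*1/2408896 - 321336*1/249420) = -3*(-1403817/2408896 - 26778/20785) = -3*(-93683753433/50068903360) = 281051260299/50068903360 ≈ 5.6133)
(w - 2743944)*(2025043 - 810512) = (281051260299/50068903360 - 2743944)*(2025043 - 810512) = -137385985909991541/50068903360*1214531 = -166859538853247936282271/50068903360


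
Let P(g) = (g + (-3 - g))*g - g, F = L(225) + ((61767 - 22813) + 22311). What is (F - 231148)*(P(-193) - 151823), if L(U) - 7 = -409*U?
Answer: 39560407951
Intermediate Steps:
L(U) = 7 - 409*U
F = -30753 (F = (7 - 409*225) + ((61767 - 22813) + 22311) = (7 - 92025) + (38954 + 22311) = -92018 + 61265 = -30753)
P(g) = -4*g (P(g) = -3*g - g = -4*g)
(F - 231148)*(P(-193) - 151823) = (-30753 - 231148)*(-4*(-193) - 151823) = -261901*(772 - 151823) = -261901*(-151051) = 39560407951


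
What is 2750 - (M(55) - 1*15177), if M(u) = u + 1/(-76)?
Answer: 1358273/76 ≈ 17872.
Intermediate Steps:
M(u) = -1/76 + u (M(u) = u - 1/76 = -1/76 + u)
2750 - (M(55) - 1*15177) = 2750 - ((-1/76 + 55) - 1*15177) = 2750 - (4179/76 - 15177) = 2750 - 1*(-1149273/76) = 2750 + 1149273/76 = 1358273/76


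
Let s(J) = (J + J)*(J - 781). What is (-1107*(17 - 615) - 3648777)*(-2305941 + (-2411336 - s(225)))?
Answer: 13342225379907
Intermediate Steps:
s(J) = 2*J*(-781 + J) (s(J) = (2*J)*(-781 + J) = 2*J*(-781 + J))
(-1107*(17 - 615) - 3648777)*(-2305941 + (-2411336 - s(225))) = (-1107*(17 - 615) - 3648777)*(-2305941 + (-2411336 - 2*225*(-781 + 225))) = (-1107*(-598) - 3648777)*(-2305941 + (-2411336 - 2*225*(-556))) = (661986 - 3648777)*(-2305941 + (-2411336 - 1*(-250200))) = -2986791*(-2305941 + (-2411336 + 250200)) = -2986791*(-2305941 - 2161136) = -2986791*(-4467077) = 13342225379907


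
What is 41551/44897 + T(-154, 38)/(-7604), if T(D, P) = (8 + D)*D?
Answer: -173377586/85349197 ≈ -2.0314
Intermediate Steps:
T(D, P) = D*(8 + D)
41551/44897 + T(-154, 38)/(-7604) = 41551/44897 - 154*(8 - 154)/(-7604) = 41551*(1/44897) - 154*(-146)*(-1/7604) = 41551/44897 + 22484*(-1/7604) = 41551/44897 - 5621/1901 = -173377586/85349197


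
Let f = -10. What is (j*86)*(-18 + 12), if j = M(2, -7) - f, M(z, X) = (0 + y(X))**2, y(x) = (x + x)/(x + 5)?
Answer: -30444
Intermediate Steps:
y(x) = 2*x/(5 + x) (y(x) = (2*x)/(5 + x) = 2*x/(5 + x))
M(z, X) = 4*X**2/(5 + X)**2 (M(z, X) = (0 + 2*X/(5 + X))**2 = (2*X/(5 + X))**2 = 4*X**2/(5 + X)**2)
j = 59 (j = 4*(-7)**2/(5 - 7)**2 - 1*(-10) = 4*49/(-2)**2 + 10 = 4*49*(1/4) + 10 = 49 + 10 = 59)
(j*86)*(-18 + 12) = (59*86)*(-18 + 12) = 5074*(-6) = -30444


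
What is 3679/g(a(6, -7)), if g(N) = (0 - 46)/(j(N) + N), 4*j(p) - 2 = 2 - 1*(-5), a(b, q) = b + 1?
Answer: -136123/184 ≈ -739.80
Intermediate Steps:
a(b, q) = 1 + b
j(p) = 9/4 (j(p) = 1/2 + (2 - 1*(-5))/4 = 1/2 + (2 + 5)/4 = 1/2 + (1/4)*7 = 1/2 + 7/4 = 9/4)
g(N) = -46/(9/4 + N) (g(N) = (0 - 46)/(9/4 + N) = -46/(9/4 + N))
3679/g(a(6, -7)) = 3679/((-184/(9 + 4*(1 + 6)))) = 3679/((-184/(9 + 4*7))) = 3679/((-184/(9 + 28))) = 3679/((-184/37)) = 3679/((-184*1/37)) = 3679/(-184/37) = 3679*(-37/184) = -136123/184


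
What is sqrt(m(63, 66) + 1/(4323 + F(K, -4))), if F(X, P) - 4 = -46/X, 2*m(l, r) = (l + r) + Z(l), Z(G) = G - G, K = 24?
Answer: 3*sqrt(77220072434)/103802 ≈ 8.0312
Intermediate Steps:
Z(G) = 0
m(l, r) = l/2 + r/2 (m(l, r) = ((l + r) + 0)/2 = (l + r)/2 = l/2 + r/2)
F(X, P) = 4 - 46/X
sqrt(m(63, 66) + 1/(4323 + F(K, -4))) = sqrt(((1/2)*63 + (1/2)*66) + 1/(4323 + (4 - 46/24))) = sqrt((63/2 + 33) + 1/(4323 + (4 - 46*1/24))) = sqrt(129/2 + 1/(4323 + (4 - 23/12))) = sqrt(129/2 + 1/(4323 + 25/12)) = sqrt(129/2 + 1/(51901/12)) = sqrt(129/2 + 12/51901) = sqrt(6695253/103802) = 3*sqrt(77220072434)/103802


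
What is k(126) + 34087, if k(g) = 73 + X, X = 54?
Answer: 34214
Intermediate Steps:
k(g) = 127 (k(g) = 73 + 54 = 127)
k(126) + 34087 = 127 + 34087 = 34214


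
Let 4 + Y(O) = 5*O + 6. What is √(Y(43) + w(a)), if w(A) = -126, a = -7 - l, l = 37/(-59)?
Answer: √91 ≈ 9.5394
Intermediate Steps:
Y(O) = 2 + 5*O (Y(O) = -4 + (5*O + 6) = -4 + (6 + 5*O) = 2 + 5*O)
l = -37/59 (l = 37*(-1/59) = -37/59 ≈ -0.62712)
a = -376/59 (a = -7 - 1*(-37/59) = -7 + 37/59 = -376/59 ≈ -6.3729)
√(Y(43) + w(a)) = √((2 + 5*43) - 126) = √((2 + 215) - 126) = √(217 - 126) = √91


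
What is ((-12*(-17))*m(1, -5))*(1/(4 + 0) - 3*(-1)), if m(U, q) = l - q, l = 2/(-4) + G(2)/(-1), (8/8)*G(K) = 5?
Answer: -663/2 ≈ -331.50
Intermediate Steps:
G(K) = 5
l = -11/2 (l = 2/(-4) + 5/(-1) = 2*(-¼) + 5*(-1) = -½ - 5 = -11/2 ≈ -5.5000)
m(U, q) = -11/2 - q
((-12*(-17))*m(1, -5))*(1/(4 + 0) - 3*(-1)) = ((-12*(-17))*(-11/2 - 1*(-5)))*(1/(4 + 0) - 3*(-1)) = (204*(-11/2 + 5))*(1/4 + 3) = (204*(-½))*(¼ + 3) = -102*13/4 = -663/2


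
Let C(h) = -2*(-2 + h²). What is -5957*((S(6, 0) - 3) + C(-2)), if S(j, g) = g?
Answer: 41699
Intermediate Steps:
C(h) = 4 - 2*h²
-5957*((S(6, 0) - 3) + C(-2)) = -5957*((0 - 3) + (4 - 2*(-2)²)) = -5957*(-3 + (4 - 2*4)) = -5957*(-3 + (4 - 8)) = -5957*(-3 - 4) = -5957*(-7) = 41699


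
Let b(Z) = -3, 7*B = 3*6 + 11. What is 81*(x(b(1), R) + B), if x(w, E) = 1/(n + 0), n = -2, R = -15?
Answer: 4131/14 ≈ 295.07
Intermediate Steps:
B = 29/7 (B = (3*6 + 11)/7 = (18 + 11)/7 = (⅐)*29 = 29/7 ≈ 4.1429)
x(w, E) = -½ (x(w, E) = 1/(-2 + 0) = 1/(-2) = -½)
81*(x(b(1), R) + B) = 81*(-½ + 29/7) = 81*(51/14) = 4131/14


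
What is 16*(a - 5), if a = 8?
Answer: 48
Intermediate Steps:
16*(a - 5) = 16*(8 - 5) = 16*3 = 48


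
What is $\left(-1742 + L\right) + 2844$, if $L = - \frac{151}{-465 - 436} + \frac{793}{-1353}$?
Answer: $\frac{1342886216}{1219053} \approx 1101.6$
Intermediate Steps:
$L = - \frac{510190}{1219053}$ ($L = - \frac{151}{-901} + 793 \left(- \frac{1}{1353}\right) = \left(-151\right) \left(- \frac{1}{901}\right) - \frac{793}{1353} = \frac{151}{901} - \frac{793}{1353} = - \frac{510190}{1219053} \approx -0.41851$)
$\left(-1742 + L\right) + 2844 = \left(-1742 - \frac{510190}{1219053}\right) + 2844 = - \frac{2124100516}{1219053} + 2844 = \frac{1342886216}{1219053}$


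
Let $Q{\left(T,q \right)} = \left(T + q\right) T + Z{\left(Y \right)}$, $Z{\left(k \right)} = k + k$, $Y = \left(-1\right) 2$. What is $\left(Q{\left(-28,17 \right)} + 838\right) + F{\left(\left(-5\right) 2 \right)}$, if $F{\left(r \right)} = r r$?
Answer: $1242$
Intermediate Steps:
$F{\left(r \right)} = r^{2}$
$Y = -2$
$Z{\left(k \right)} = 2 k$
$Q{\left(T,q \right)} = -4 + T \left(T + q\right)$ ($Q{\left(T,q \right)} = \left(T + q\right) T + 2 \left(-2\right) = T \left(T + q\right) - 4 = -4 + T \left(T + q\right)$)
$\left(Q{\left(-28,17 \right)} + 838\right) + F{\left(\left(-5\right) 2 \right)} = \left(\left(-4 + \left(-28\right)^{2} - 476\right) + 838\right) + \left(\left(-5\right) 2\right)^{2} = \left(\left(-4 + 784 - 476\right) + 838\right) + \left(-10\right)^{2} = \left(304 + 838\right) + 100 = 1142 + 100 = 1242$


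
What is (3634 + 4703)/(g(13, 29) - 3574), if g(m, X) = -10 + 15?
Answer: -8337/3569 ≈ -2.3359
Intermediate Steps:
g(m, X) = 5
(3634 + 4703)/(g(13, 29) - 3574) = (3634 + 4703)/(5 - 3574) = 8337/(-3569) = 8337*(-1/3569) = -8337/3569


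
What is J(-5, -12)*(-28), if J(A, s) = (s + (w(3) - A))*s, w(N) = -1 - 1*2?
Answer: -3360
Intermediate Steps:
w(N) = -3 (w(N) = -1 - 2 = -3)
J(A, s) = s*(-3 + s - A) (J(A, s) = (s + (-3 - A))*s = (-3 + s - A)*s = s*(-3 + s - A))
J(-5, -12)*(-28) = -12*(-3 - 12 - 1*(-5))*(-28) = -12*(-3 - 12 + 5)*(-28) = -12*(-10)*(-28) = 120*(-28) = -3360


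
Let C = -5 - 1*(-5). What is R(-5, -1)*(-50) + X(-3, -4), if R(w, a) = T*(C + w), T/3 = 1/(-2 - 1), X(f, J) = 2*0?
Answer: -250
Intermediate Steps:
X(f, J) = 0
T = -1 (T = 3/(-2 - 1) = 3/(-3) = 3*(-⅓) = -1)
C = 0 (C = -5 + 5 = 0)
R(w, a) = -w (R(w, a) = -(0 + w) = -w)
R(-5, -1)*(-50) + X(-3, -4) = -1*(-5)*(-50) + 0 = 5*(-50) + 0 = -250 + 0 = -250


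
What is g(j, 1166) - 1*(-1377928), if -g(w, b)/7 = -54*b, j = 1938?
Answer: 1818676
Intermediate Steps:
g(w, b) = 378*b (g(w, b) = -(-378)*b = 378*b)
g(j, 1166) - 1*(-1377928) = 378*1166 - 1*(-1377928) = 440748 + 1377928 = 1818676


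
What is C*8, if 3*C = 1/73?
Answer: 8/219 ≈ 0.036530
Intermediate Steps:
C = 1/219 (C = (⅓)/73 = (⅓)*(1/73) = 1/219 ≈ 0.0045662)
C*8 = (1/219)*8 = 8/219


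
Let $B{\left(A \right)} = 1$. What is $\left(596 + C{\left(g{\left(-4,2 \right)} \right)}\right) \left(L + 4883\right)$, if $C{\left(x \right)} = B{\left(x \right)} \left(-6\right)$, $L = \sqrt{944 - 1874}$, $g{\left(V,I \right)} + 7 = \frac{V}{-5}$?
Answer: $2880970 + 590 i \sqrt{930} \approx 2.881 \cdot 10^{6} + 17993.0 i$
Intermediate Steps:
$g{\left(V,I \right)} = -7 - \frac{V}{5}$ ($g{\left(V,I \right)} = -7 + \frac{V}{-5} = -7 + V \left(- \frac{1}{5}\right) = -7 - \frac{V}{5}$)
$L = i \sqrt{930}$ ($L = \sqrt{-930} = i \sqrt{930} \approx 30.496 i$)
$C{\left(x \right)} = -6$ ($C{\left(x \right)} = 1 \left(-6\right) = -6$)
$\left(596 + C{\left(g{\left(-4,2 \right)} \right)}\right) \left(L + 4883\right) = \left(596 - 6\right) \left(i \sqrt{930} + 4883\right) = 590 \left(4883 + i \sqrt{930}\right) = 2880970 + 590 i \sqrt{930}$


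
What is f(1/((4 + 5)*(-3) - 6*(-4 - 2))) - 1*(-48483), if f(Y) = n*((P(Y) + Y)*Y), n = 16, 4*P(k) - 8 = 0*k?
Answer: 3927427/81 ≈ 48487.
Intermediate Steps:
P(k) = 2 (P(k) = 2 + (0*k)/4 = 2 + (1/4)*0 = 2 + 0 = 2)
f(Y) = 16*Y*(2 + Y) (f(Y) = 16*((2 + Y)*Y) = 16*(Y*(2 + Y)) = 16*Y*(2 + Y))
f(1/((4 + 5)*(-3) - 6*(-4 - 2))) - 1*(-48483) = 16*(2 + 1/((4 + 5)*(-3) - 6*(-4 - 2)))/((4 + 5)*(-3) - 6*(-4 - 2)) - 1*(-48483) = 16*(2 + 1/(9*(-3) - 6*(-6)))/(9*(-3) - 6*(-6)) + 48483 = 16*(2 + 1/(-27 + 36))/(-27 + 36) + 48483 = 16*(2 + 1/9)/9 + 48483 = 16*(1/9)*(2 + 1/9) + 48483 = 16*(1/9)*(19/9) + 48483 = 304/81 + 48483 = 3927427/81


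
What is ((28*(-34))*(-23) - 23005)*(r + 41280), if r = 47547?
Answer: -98509143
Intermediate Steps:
((28*(-34))*(-23) - 23005)*(r + 41280) = ((28*(-34))*(-23) - 23005)*(47547 + 41280) = (-952*(-23) - 23005)*88827 = (21896 - 23005)*88827 = -1109*88827 = -98509143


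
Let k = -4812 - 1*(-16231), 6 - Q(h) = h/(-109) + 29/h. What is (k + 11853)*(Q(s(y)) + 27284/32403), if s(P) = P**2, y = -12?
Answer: 3926488025051/21191562 ≈ 1.8529e+5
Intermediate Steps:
Q(h) = 6 - 29/h + h/109 (Q(h) = 6 - (h/(-109) + 29/h) = 6 - (h*(-1/109) + 29/h) = 6 - (-h/109 + 29/h) = 6 - (29/h - h/109) = 6 + (-29/h + h/109) = 6 - 29/h + h/109)
k = 11419 (k = -4812 + 16231 = 11419)
(k + 11853)*(Q(s(y)) + 27284/32403) = (11419 + 11853)*((6 - 29/((-12)**2) + (1/109)*(-12)**2) + 27284/32403) = 23272*((6 - 29/144 + (1/109)*144) + 27284*(1/32403)) = 23272*((6 - 29*1/144 + 144/109) + 27284/32403) = 23272*((6 - 29/144 + 144/109) + 27284/32403) = 23272*(111751/15696 + 27284/32403) = 23272*(1349772439/169532496) = 3926488025051/21191562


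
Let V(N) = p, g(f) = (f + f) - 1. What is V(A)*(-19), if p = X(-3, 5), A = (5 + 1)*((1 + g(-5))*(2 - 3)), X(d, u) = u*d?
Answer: 285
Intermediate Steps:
g(f) = -1 + 2*f (g(f) = 2*f - 1 = -1 + 2*f)
X(d, u) = d*u
A = 60 (A = (5 + 1)*((1 + (-1 + 2*(-5)))*(2 - 3)) = 6*((1 + (-1 - 10))*(-1)) = 6*((1 - 11)*(-1)) = 6*(-10*(-1)) = 6*10 = 60)
p = -15 (p = -3*5 = -15)
V(N) = -15
V(A)*(-19) = -15*(-19) = 285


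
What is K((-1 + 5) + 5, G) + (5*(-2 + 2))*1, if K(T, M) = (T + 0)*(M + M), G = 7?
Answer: 126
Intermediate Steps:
K(T, M) = 2*M*T (K(T, M) = T*(2*M) = 2*M*T)
K((-1 + 5) + 5, G) + (5*(-2 + 2))*1 = 2*7*((-1 + 5) + 5) + (5*(-2 + 2))*1 = 2*7*(4 + 5) + (5*0)*1 = 2*7*9 + 0*1 = 126 + 0 = 126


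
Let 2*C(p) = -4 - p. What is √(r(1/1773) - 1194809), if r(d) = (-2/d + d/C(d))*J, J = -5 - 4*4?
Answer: I*√56365183134701/7093 ≈ 1058.5*I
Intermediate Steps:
C(p) = -2 - p/2 (C(p) = (-4 - p)/2 = -2 - p/2)
J = -21 (J = -5 - 16 = -21)
r(d) = 42/d - 21*d/(-2 - d/2) (r(d) = (-2/d + d/(-2 - d/2))*(-21) = 42/d - 21*d/(-2 - d/2))
√(r(1/1773) - 1194809) = √(42*(4 + 1/1773 + (1/1773)²)/((1/1773)*(4 + 1/1773)) - 1194809) = √(42*1773*(4 + 1/1773 + 1/3143529)/(7093/1773) - 1194809) = √(42*1773*(1773/7093)*(12575890/3143529) - 1194809) = √(528187380/7093 - 1194809) = √(-7946592857/7093) = I*√56365183134701/7093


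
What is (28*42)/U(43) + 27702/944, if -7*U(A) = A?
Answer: -3289911/20296 ≈ -162.10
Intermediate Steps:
U(A) = -A/7
(28*42)/U(43) + 27702/944 = (28*42)/((-⅐*43)) + 27702/944 = 1176/(-43/7) + 27702*(1/944) = 1176*(-7/43) + 13851/472 = -8232/43 + 13851/472 = -3289911/20296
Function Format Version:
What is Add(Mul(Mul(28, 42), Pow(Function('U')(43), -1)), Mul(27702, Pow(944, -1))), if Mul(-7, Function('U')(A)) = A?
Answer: Rational(-3289911, 20296) ≈ -162.10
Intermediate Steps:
Function('U')(A) = Mul(Rational(-1, 7), A)
Add(Mul(Mul(28, 42), Pow(Function('U')(43), -1)), Mul(27702, Pow(944, -1))) = Add(Mul(Mul(28, 42), Pow(Mul(Rational(-1, 7), 43), -1)), Mul(27702, Pow(944, -1))) = Add(Mul(1176, Pow(Rational(-43, 7), -1)), Mul(27702, Rational(1, 944))) = Add(Mul(1176, Rational(-7, 43)), Rational(13851, 472)) = Add(Rational(-8232, 43), Rational(13851, 472)) = Rational(-3289911, 20296)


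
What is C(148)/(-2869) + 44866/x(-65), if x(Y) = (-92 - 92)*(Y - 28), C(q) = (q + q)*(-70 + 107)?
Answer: -29345035/24547164 ≈ -1.1955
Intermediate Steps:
C(q) = 74*q (C(q) = (2*q)*37 = 74*q)
x(Y) = 5152 - 184*Y (x(Y) = -184*(-28 + Y) = 5152 - 184*Y)
C(148)/(-2869) + 44866/x(-65) = (74*148)/(-2869) + 44866/(5152 - 184*(-65)) = 10952*(-1/2869) + 44866/(5152 + 11960) = -10952/2869 + 44866/17112 = -10952/2869 + 44866*(1/17112) = -10952/2869 + 22433/8556 = -29345035/24547164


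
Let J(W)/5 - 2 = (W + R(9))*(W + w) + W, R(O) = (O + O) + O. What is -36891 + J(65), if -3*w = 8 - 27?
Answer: -11228/3 ≈ -3742.7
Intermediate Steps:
R(O) = 3*O (R(O) = 2*O + O = 3*O)
w = 19/3 (w = -(8 - 27)/3 = -⅓*(-19) = 19/3 ≈ 6.3333)
J(W) = 10 + 5*W + 5*(27 + W)*(19/3 + W) (J(W) = 10 + 5*((W + 3*9)*(W + 19/3) + W) = 10 + 5*((W + 27)*(19/3 + W) + W) = 10 + 5*((27 + W)*(19/3 + W) + W) = 10 + 5*(W + (27 + W)*(19/3 + W)) = 10 + (5*W + 5*(27 + W)*(19/3 + W)) = 10 + 5*W + 5*(27 + W)*(19/3 + W))
-36891 + J(65) = -36891 + (865 + 5*65² + (515/3)*65) = -36891 + (865 + 5*4225 + 33475/3) = -36891 + (865 + 21125 + 33475/3) = -36891 + 99445/3 = -11228/3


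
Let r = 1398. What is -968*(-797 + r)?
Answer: -581768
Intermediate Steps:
-968*(-797 + r) = -968*(-797 + 1398) = -968*601 = -581768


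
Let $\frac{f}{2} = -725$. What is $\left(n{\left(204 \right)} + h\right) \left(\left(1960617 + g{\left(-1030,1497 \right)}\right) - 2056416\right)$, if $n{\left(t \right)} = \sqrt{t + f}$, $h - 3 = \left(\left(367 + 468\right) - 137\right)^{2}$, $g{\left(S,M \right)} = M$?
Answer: $-45944594514 - 94302 i \sqrt{1246} \approx -4.5945 \cdot 10^{10} - 3.3287 \cdot 10^{6} i$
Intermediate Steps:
$f = -1450$ ($f = 2 \left(-725\right) = -1450$)
$h = 487207$ ($h = 3 + \left(\left(367 + 468\right) - 137\right)^{2} = 3 + \left(835 - 137\right)^{2} = 3 + 698^{2} = 3 + 487204 = 487207$)
$n{\left(t \right)} = \sqrt{-1450 + t}$ ($n{\left(t \right)} = \sqrt{t - 1450} = \sqrt{-1450 + t}$)
$\left(n{\left(204 \right)} + h\right) \left(\left(1960617 + g{\left(-1030,1497 \right)}\right) - 2056416\right) = \left(\sqrt{-1450 + 204} + 487207\right) \left(\left(1960617 + 1497\right) - 2056416\right) = \left(\sqrt{-1246} + 487207\right) \left(1962114 - 2056416\right) = \left(i \sqrt{1246} + 487207\right) \left(-94302\right) = \left(487207 + i \sqrt{1246}\right) \left(-94302\right) = -45944594514 - 94302 i \sqrt{1246}$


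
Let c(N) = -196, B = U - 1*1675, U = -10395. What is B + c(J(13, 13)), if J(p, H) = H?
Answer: -12266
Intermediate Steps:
B = -12070 (B = -10395 - 1*1675 = -10395 - 1675 = -12070)
B + c(J(13, 13)) = -12070 - 196 = -12266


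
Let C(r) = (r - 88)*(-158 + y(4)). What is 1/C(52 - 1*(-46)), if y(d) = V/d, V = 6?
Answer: -1/1565 ≈ -0.00063898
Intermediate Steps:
y(d) = 6/d
C(r) = 13772 - 313*r/2 (C(r) = (r - 88)*(-158 + 6/4) = (-88 + r)*(-158 + 6*(1/4)) = (-88 + r)*(-158 + 3/2) = (-88 + r)*(-313/2) = 13772 - 313*r/2)
1/C(52 - 1*(-46)) = 1/(13772 - 313*(52 - 1*(-46))/2) = 1/(13772 - 313*(52 + 46)/2) = 1/(13772 - 313/2*98) = 1/(13772 - 15337) = 1/(-1565) = -1/1565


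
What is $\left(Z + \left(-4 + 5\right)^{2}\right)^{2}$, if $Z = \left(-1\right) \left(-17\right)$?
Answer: $324$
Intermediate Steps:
$Z = 17$
$\left(Z + \left(-4 + 5\right)^{2}\right)^{2} = \left(17 + \left(-4 + 5\right)^{2}\right)^{2} = \left(17 + 1^{2}\right)^{2} = \left(17 + 1\right)^{2} = 18^{2} = 324$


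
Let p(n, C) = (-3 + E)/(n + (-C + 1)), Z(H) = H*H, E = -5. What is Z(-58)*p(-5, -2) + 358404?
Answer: 371860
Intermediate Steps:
Z(H) = H²
p(n, C) = -8/(1 + n - C) (p(n, C) = (-3 - 5)/(n + (-C + 1)) = -8/(n + (1 - C)) = -8/(1 + n - C))
Z(-58)*p(-5, -2) + 358404 = (-58)²*(-8/(1 - 5 - 1*(-2))) + 358404 = 3364*(-8/(1 - 5 + 2)) + 358404 = 3364*(-8/(-2)) + 358404 = 3364*(-8*(-½)) + 358404 = 3364*4 + 358404 = 13456 + 358404 = 371860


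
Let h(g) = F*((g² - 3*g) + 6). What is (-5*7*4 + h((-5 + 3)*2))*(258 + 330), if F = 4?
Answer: -2352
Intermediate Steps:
h(g) = 24 - 12*g + 4*g² (h(g) = 4*((g² - 3*g) + 6) = 4*(6 + g² - 3*g) = 24 - 12*g + 4*g²)
(-5*7*4 + h((-5 + 3)*2))*(258 + 330) = (-5*7*4 + (24 - 12*(-5 + 3)*2 + 4*((-5 + 3)*2)²))*(258 + 330) = (-35*4 + (24 - (-24)*2 + 4*(-2*2)²))*588 = (-140 + (24 - 12*(-4) + 4*(-4)²))*588 = (-140 + (24 + 48 + 4*16))*588 = (-140 + (24 + 48 + 64))*588 = (-140 + 136)*588 = -4*588 = -2352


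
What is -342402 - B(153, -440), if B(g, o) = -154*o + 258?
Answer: -410420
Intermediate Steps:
B(g, o) = 258 - 154*o
-342402 - B(153, -440) = -342402 - (258 - 154*(-440)) = -342402 - (258 + 67760) = -342402 - 1*68018 = -342402 - 68018 = -410420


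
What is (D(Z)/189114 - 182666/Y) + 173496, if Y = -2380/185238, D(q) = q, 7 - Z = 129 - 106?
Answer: 809634974707819/56261415 ≈ 1.4391e+7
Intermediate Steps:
Z = -16 (Z = 7 - (129 - 106) = 7 - 1*23 = 7 - 23 = -16)
Y = -1190/92619 (Y = -2380*1/185238 = -1190/92619 ≈ -0.012848)
(D(Z)/189114 - 182666/Y) + 173496 = (-16/189114 - 182666/(-1190/92619)) + 173496 = (-16*1/189114 - 182666*(-92619/1190)) + 173496 = (-8/94557 + 8459171127/595) + 173496 = 799873844250979/56261415 + 173496 = 809634974707819/56261415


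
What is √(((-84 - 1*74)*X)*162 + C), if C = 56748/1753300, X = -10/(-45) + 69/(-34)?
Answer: √102736892933647869/1490305 ≈ 215.07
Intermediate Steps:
X = -553/306 (X = -10*(-1/45) + 69*(-1/34) = 2/9 - 69/34 = -553/306 ≈ -1.8072)
C = 14187/438325 (C = 56748*(1/1753300) = 14187/438325 ≈ 0.032366)
√(((-84 - 1*74)*X)*162 + C) = √(((-84 - 1*74)*(-553/306))*162 + 14187/438325) = √(((-84 - 74)*(-553/306))*162 + 14187/438325) = √(-158*(-553/306)*162 + 14187/438325) = √((43687/153)*162 + 14187/438325) = √(786366/17 + 14187/438325) = √(344684118129/7451525) = √102736892933647869/1490305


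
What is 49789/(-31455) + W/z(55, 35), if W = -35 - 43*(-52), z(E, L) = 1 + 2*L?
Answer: 925316/31455 ≈ 29.417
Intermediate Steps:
W = 2201 (W = -35 + 2236 = 2201)
49789/(-31455) + W/z(55, 35) = 49789/(-31455) + 2201/(1 + 2*35) = 49789*(-1/31455) + 2201/(1 + 70) = -49789/31455 + 2201/71 = -49789/31455 + 2201*(1/71) = -49789/31455 + 31 = 925316/31455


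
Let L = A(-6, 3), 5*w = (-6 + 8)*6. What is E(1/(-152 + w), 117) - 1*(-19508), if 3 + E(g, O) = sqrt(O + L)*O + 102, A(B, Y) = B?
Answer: 19607 + 117*sqrt(111) ≈ 20840.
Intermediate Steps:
w = 12/5 (w = ((-6 + 8)*6)/5 = (2*6)/5 = (1/5)*12 = 12/5 ≈ 2.4000)
L = -6
E(g, O) = 99 + O*sqrt(-6 + O) (E(g, O) = -3 + (sqrt(O - 6)*O + 102) = -3 + (sqrt(-6 + O)*O + 102) = -3 + (O*sqrt(-6 + O) + 102) = -3 + (102 + O*sqrt(-6 + O)) = 99 + O*sqrt(-6 + O))
E(1/(-152 + w), 117) - 1*(-19508) = (99 + 117*sqrt(-6 + 117)) - 1*(-19508) = (99 + 117*sqrt(111)) + 19508 = 19607 + 117*sqrt(111)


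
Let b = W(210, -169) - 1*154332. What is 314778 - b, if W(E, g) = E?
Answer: 468900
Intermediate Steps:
b = -154122 (b = 210 - 1*154332 = 210 - 154332 = -154122)
314778 - b = 314778 - 1*(-154122) = 314778 + 154122 = 468900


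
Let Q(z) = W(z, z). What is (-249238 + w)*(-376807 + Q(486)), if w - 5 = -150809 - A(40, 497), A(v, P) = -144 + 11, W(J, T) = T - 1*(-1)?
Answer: 150493754880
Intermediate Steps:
W(J, T) = 1 + T (W(J, T) = T + 1 = 1 + T)
A(v, P) = -133
Q(z) = 1 + z
w = -150671 (w = 5 + (-150809 - 1*(-133)) = 5 + (-150809 + 133) = 5 - 150676 = -150671)
(-249238 + w)*(-376807 + Q(486)) = (-249238 - 150671)*(-376807 + (1 + 486)) = -399909*(-376807 + 487) = -399909*(-376320) = 150493754880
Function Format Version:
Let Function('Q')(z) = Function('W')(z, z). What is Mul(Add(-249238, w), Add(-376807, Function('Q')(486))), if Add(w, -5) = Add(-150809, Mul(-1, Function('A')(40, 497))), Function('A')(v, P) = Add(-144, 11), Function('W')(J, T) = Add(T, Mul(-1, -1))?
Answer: 150493754880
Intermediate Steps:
Function('W')(J, T) = Add(1, T) (Function('W')(J, T) = Add(T, 1) = Add(1, T))
Function('A')(v, P) = -133
Function('Q')(z) = Add(1, z)
w = -150671 (w = Add(5, Add(-150809, Mul(-1, -133))) = Add(5, Add(-150809, 133)) = Add(5, -150676) = -150671)
Mul(Add(-249238, w), Add(-376807, Function('Q')(486))) = Mul(Add(-249238, -150671), Add(-376807, Add(1, 486))) = Mul(-399909, Add(-376807, 487)) = Mul(-399909, -376320) = 150493754880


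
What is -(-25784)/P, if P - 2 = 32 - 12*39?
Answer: -12892/217 ≈ -59.410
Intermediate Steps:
P = -434 (P = 2 + (32 - 12*39) = 2 + (32 - 468) = 2 - 436 = -434)
-(-25784)/P = -(-25784)/(-434) = -(-25784)*(-1)/434 = -11*1172/217 = -12892/217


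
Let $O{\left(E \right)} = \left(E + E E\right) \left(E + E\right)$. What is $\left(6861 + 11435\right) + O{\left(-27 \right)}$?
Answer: $-19612$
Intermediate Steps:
$O{\left(E \right)} = 2 E \left(E + E^{2}\right)$ ($O{\left(E \right)} = \left(E + E^{2}\right) 2 E = 2 E \left(E + E^{2}\right)$)
$\left(6861 + 11435\right) + O{\left(-27 \right)} = \left(6861 + 11435\right) + 2 \left(-27\right)^{2} \left(1 - 27\right) = 18296 + 2 \cdot 729 \left(-26\right) = 18296 - 37908 = -19612$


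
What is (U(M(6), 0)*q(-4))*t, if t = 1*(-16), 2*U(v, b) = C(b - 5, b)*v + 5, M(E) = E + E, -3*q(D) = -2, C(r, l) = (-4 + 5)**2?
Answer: -272/3 ≈ -90.667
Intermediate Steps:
C(r, l) = 1 (C(r, l) = 1**2 = 1)
q(D) = 2/3 (q(D) = -1/3*(-2) = 2/3)
M(E) = 2*E
U(v, b) = 5/2 + v/2 (U(v, b) = (1*v + 5)/2 = (v + 5)/2 = (5 + v)/2 = 5/2 + v/2)
t = -16
(U(M(6), 0)*q(-4))*t = ((5/2 + (2*6)/2)*(2/3))*(-16) = ((5/2 + (1/2)*12)*(2/3))*(-16) = ((5/2 + 6)*(2/3))*(-16) = ((17/2)*(2/3))*(-16) = (17/3)*(-16) = -272/3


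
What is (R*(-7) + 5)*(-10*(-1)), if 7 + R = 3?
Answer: 330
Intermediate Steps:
R = -4 (R = -7 + 3 = -4)
(R*(-7) + 5)*(-10*(-1)) = (-4*(-7) + 5)*(-10*(-1)) = (28 + 5)*10 = 33*10 = 330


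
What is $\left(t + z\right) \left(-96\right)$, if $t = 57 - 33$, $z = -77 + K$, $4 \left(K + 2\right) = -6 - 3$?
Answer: $5496$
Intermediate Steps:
$K = - \frac{17}{4}$ ($K = -2 + \frac{-6 - 3}{4} = -2 + \frac{1}{4} \left(-9\right) = -2 - \frac{9}{4} = - \frac{17}{4} \approx -4.25$)
$z = - \frac{325}{4}$ ($z = -77 - \frac{17}{4} = - \frac{325}{4} \approx -81.25$)
$t = 24$
$\left(t + z\right) \left(-96\right) = \left(24 - \frac{325}{4}\right) \left(-96\right) = \left(- \frac{229}{4}\right) \left(-96\right) = 5496$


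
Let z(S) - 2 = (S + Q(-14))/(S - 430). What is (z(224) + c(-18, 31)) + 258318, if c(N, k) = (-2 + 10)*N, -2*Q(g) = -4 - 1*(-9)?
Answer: 106368069/412 ≈ 2.5818e+5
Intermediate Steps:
Q(g) = -5/2 (Q(g) = -(-4 - 1*(-9))/2 = -(-4 + 9)/2 = -½*5 = -5/2)
z(S) = 2 + (-5/2 + S)/(-430 + S) (z(S) = 2 + (S - 5/2)/(S - 430) = 2 + (-5/2 + S)/(-430 + S))
c(N, k) = 8*N
(z(224) + c(-18, 31)) + 258318 = (3*(-575 + 2*224)/(2*(-430 + 224)) + 8*(-18)) + 258318 = ((3/2)*(-575 + 448)/(-206) - 144) + 258318 = ((3/2)*(-1/206)*(-127) - 144) + 258318 = (381/412 - 144) + 258318 = -58947/412 + 258318 = 106368069/412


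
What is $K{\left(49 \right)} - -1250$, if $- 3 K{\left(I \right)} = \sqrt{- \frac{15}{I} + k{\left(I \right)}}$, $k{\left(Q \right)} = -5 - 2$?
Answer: $1250 - \frac{i \sqrt{358}}{21} \approx 1250.0 - 0.90099 i$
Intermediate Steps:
$k{\left(Q \right)} = -7$ ($k{\left(Q \right)} = -5 - 2 = -7$)
$K{\left(I \right)} = - \frac{\sqrt{-7 - \frac{15}{I}}}{3}$ ($K{\left(I \right)} = - \frac{\sqrt{- \frac{15}{I} - 7}}{3} = - \frac{\sqrt{-7 - \frac{15}{I}}}{3}$)
$K{\left(49 \right)} - -1250 = - \frac{\sqrt{-7 - \frac{15}{49}}}{3} - -1250 = - \frac{\sqrt{-7 - \frac{15}{49}}}{3} + 1250 = - \frac{\sqrt{- \frac{358}{49}}}{3} + 1250 = - \frac{\frac{1}{7} i \sqrt{358}}{3} + 1250 = - \frac{i \sqrt{358}}{21} + 1250 = 1250 - \frac{i \sqrt{358}}{21}$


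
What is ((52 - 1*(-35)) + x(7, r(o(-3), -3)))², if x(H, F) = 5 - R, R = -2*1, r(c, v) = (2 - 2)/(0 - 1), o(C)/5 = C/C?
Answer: 8836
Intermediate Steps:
o(C) = 5 (o(C) = 5*(C/C) = 5*1 = 5)
r(c, v) = 0 (r(c, v) = 0/(-1) = 0*(-1) = 0)
R = -2
x(H, F) = 7 (x(H, F) = 5 - 1*(-2) = 5 + 2 = 7)
((52 - 1*(-35)) + x(7, r(o(-3), -3)))² = ((52 - 1*(-35)) + 7)² = ((52 + 35) + 7)² = (87 + 7)² = 94² = 8836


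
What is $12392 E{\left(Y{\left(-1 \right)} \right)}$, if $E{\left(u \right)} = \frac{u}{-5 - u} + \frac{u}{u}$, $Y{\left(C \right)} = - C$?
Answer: $\frac{30980}{3} \approx 10327.0$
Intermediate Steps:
$E{\left(u \right)} = 1 + \frac{u}{-5 - u}$ ($E{\left(u \right)} = \frac{u}{-5 - u} + 1 = 1 + \frac{u}{-5 - u}$)
$12392 E{\left(Y{\left(-1 \right)} \right)} = 12392 \frac{5}{5 - -1} = 12392 \frac{5}{5 + 1} = 12392 \cdot \frac{5}{6} = \frac{30980}{3}$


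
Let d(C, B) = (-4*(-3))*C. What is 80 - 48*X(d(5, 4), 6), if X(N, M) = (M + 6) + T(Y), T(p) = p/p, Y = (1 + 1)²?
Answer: -544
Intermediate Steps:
Y = 4 (Y = 2² = 4)
T(p) = 1
d(C, B) = 12*C
X(N, M) = 7 + M (X(N, M) = (M + 6) + 1 = (6 + M) + 1 = 7 + M)
80 - 48*X(d(5, 4), 6) = 80 - 48*(7 + 6) = 80 - 48*13 = 80 - 624 = -544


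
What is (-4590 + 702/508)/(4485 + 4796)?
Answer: -1165509/2357374 ≈ -0.49441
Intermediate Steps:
(-4590 + 702/508)/(4485 + 4796) = (-4590 + 702*(1/508))/9281 = (-4590 + 351/254)*(1/9281) = -1165509/254*1/9281 = -1165509/2357374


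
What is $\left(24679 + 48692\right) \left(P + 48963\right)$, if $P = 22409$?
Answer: $5236635012$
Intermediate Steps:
$\left(24679 + 48692\right) \left(P + 48963\right) = \left(24679 + 48692\right) \left(22409 + 48963\right) = 73371 \cdot 71372 = 5236635012$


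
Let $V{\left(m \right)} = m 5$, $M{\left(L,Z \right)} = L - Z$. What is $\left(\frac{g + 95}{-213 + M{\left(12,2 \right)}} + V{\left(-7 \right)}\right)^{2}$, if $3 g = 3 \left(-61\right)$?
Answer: $\frac{50965321}{41209} \approx 1236.8$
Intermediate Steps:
$V{\left(m \right)} = 5 m$
$g = -61$ ($g = \frac{3 \left(-61\right)}{3} = \frac{1}{3} \left(-183\right) = -61$)
$\left(\frac{g + 95}{-213 + M{\left(12,2 \right)}} + V{\left(-7 \right)}\right)^{2} = \left(\frac{-61 + 95}{-213 + \left(12 - 2\right)} + 5 \left(-7\right)\right)^{2} = \left(\frac{34}{-213 + \left(12 - 2\right)} - 35\right)^{2} = \left(\frac{34}{-213 + 10} - 35\right)^{2} = \left(\frac{34}{-203} - 35\right)^{2} = \left(34 \left(- \frac{1}{203}\right) - 35\right)^{2} = \left(- \frac{34}{203} - 35\right)^{2} = \left(- \frac{7139}{203}\right)^{2} = \frac{50965321}{41209}$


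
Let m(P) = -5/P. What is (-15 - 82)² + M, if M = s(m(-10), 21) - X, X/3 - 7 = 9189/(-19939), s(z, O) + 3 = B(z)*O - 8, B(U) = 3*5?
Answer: 193276355/19939 ≈ 9693.4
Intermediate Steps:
B(U) = 15
s(z, O) = -11 + 15*O (s(z, O) = -3 + (15*O - 8) = -3 + (-8 + 15*O) = -11 + 15*O)
X = 391152/19939 (X = 21 + 3*(9189/(-19939)) = 21 + 3*(9189*(-1/19939)) = 21 + 3*(-9189/19939) = 21 - 27567/19939 = 391152/19939 ≈ 19.617)
M = 5670304/19939 (M = (-11 + 15*21) - 1*391152/19939 = (-11 + 315) - 391152/19939 = 304 - 391152/19939 = 5670304/19939 ≈ 284.38)
(-15 - 82)² + M = (-15 - 82)² + 5670304/19939 = (-97)² + 5670304/19939 = 9409 + 5670304/19939 = 193276355/19939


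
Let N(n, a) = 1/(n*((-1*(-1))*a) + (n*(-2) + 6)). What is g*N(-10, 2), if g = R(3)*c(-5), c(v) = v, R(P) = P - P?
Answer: 0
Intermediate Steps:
R(P) = 0
N(n, a) = 1/(6 - 2*n + a*n) (N(n, a) = 1/(n*(1*a) + (-2*n + 6)) = 1/(n*a + (6 - 2*n)) = 1/(a*n + (6 - 2*n)) = 1/(6 - 2*n + a*n))
g = 0 (g = 0*(-5) = 0)
g*N(-10, 2) = 0/(6 - 2*(-10) + 2*(-10)) = 0/(6 + 20 - 20) = 0/6 = 0*(1/6) = 0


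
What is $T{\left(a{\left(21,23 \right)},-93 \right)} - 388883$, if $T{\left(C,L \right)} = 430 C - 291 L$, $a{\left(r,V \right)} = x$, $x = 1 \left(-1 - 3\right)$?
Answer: $-363540$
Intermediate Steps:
$x = -4$ ($x = 1 \left(-4\right) = -4$)
$a{\left(r,V \right)} = -4$
$T{\left(C,L \right)} = - 291 L + 430 C$
$T{\left(a{\left(21,23 \right)},-93 \right)} - 388883 = \left(\left(-291\right) \left(-93\right) + 430 \left(-4\right)\right) - 388883 = \left(27063 - 1720\right) - 388883 = 25343 - 388883 = -363540$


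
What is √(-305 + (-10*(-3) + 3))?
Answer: 4*I*√17 ≈ 16.492*I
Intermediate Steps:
√(-305 + (-10*(-3) + 3)) = √(-305 + (30 + 3)) = √(-305 + 33) = √(-272) = 4*I*√17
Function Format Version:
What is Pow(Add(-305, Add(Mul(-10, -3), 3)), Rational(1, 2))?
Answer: Mul(4, I, Pow(17, Rational(1, 2))) ≈ Mul(16.492, I)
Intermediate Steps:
Pow(Add(-305, Add(Mul(-10, -3), 3)), Rational(1, 2)) = Pow(Add(-305, Add(30, 3)), Rational(1, 2)) = Pow(Add(-305, 33), Rational(1, 2)) = Pow(-272, Rational(1, 2)) = Mul(4, I, Pow(17, Rational(1, 2)))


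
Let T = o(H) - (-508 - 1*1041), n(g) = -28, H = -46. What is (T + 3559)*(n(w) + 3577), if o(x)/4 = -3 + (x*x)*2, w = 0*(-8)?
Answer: 78163176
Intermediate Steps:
w = 0
o(x) = -12 + 8*x² (o(x) = 4*(-3 + (x*x)*2) = 4*(-3 + x²*2) = 4*(-3 + 2*x²) = -12 + 8*x²)
T = 18465 (T = (-12 + 8*(-46)²) - (-508 - 1*1041) = (-12 + 8*2116) - (-508 - 1041) = (-12 + 16928) - 1*(-1549) = 16916 + 1549 = 18465)
(T + 3559)*(n(w) + 3577) = (18465 + 3559)*(-28 + 3577) = 22024*3549 = 78163176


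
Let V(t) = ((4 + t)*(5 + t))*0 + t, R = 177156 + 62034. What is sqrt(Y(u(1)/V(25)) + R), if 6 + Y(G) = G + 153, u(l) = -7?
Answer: sqrt(5983418)/5 ≈ 489.22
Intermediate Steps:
R = 239190
V(t) = t (V(t) = 0 + t = t)
Y(G) = 147 + G (Y(G) = -6 + (G + 153) = -6 + (153 + G) = 147 + G)
sqrt(Y(u(1)/V(25)) + R) = sqrt((147 - 7/25) + 239190) = sqrt(3668/25 + 239190) = sqrt(5983418/25) = sqrt(5983418)/5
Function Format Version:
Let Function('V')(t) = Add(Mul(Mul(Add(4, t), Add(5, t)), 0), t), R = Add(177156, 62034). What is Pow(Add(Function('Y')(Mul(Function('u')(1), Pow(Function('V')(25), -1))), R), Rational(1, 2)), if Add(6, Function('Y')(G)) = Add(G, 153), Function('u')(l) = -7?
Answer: Mul(Rational(1, 5), Pow(5983418, Rational(1, 2))) ≈ 489.22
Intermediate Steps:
R = 239190
Function('V')(t) = t (Function('V')(t) = Add(0, t) = t)
Function('Y')(G) = Add(147, G) (Function('Y')(G) = Add(-6, Add(G, 153)) = Add(-6, Add(153, G)) = Add(147, G))
Pow(Add(Function('Y')(Mul(Function('u')(1), Pow(Function('V')(25), -1))), R), Rational(1, 2)) = Pow(Add(Add(147, Mul(-7, Pow(25, -1))), 239190), Rational(1, 2)) = Pow(Add(Add(147, Mul(-7, Rational(1, 25))), 239190), Rational(1, 2)) = Pow(Add(Add(147, Rational(-7, 25)), 239190), Rational(1, 2)) = Pow(Add(Rational(3668, 25), 239190), Rational(1, 2)) = Pow(Rational(5983418, 25), Rational(1, 2)) = Mul(Rational(1, 5), Pow(5983418, Rational(1, 2)))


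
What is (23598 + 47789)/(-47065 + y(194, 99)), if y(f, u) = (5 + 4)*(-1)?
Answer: -71387/47074 ≈ -1.5165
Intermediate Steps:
y(f, u) = -9 (y(f, u) = 9*(-1) = -9)
(23598 + 47789)/(-47065 + y(194, 99)) = (23598 + 47789)/(-47065 - 9) = 71387/(-47074) = 71387*(-1/47074) = -71387/47074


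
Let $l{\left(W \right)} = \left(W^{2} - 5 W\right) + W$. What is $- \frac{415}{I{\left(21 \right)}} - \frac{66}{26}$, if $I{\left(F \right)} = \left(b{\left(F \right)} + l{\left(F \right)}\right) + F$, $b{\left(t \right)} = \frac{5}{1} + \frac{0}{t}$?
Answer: $- \frac{18034}{4979} \approx -3.622$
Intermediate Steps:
$b{\left(t \right)} = 5$ ($b{\left(t \right)} = 5 \cdot 1 + 0 = 5 + 0 = 5$)
$l{\left(W \right)} = W^{2} - 4 W$
$I{\left(F \right)} = 5 + F + F \left(-4 + F\right)$ ($I{\left(F \right)} = \left(5 + F \left(-4 + F\right)\right) + F = 5 + F + F \left(-4 + F\right)$)
$- \frac{415}{I{\left(21 \right)}} - \frac{66}{26} = - \frac{415}{5 + 21 + 21 \left(-4 + 21\right)} - \frac{66}{26} = - \frac{415}{5 + 21 + 21 \cdot 17} - \frac{33}{13} = - \frac{415}{5 + 21 + 357} - \frac{33}{13} = - \frac{415}{383} - \frac{33}{13} = - \frac{18034}{4979}$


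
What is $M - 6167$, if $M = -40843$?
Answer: $-47010$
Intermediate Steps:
$M - 6167 = -40843 - 6167 = -47010$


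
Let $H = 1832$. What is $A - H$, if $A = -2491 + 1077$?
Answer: $-3246$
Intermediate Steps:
$A = -1414$
$A - H = -1414 - 1832 = -3246$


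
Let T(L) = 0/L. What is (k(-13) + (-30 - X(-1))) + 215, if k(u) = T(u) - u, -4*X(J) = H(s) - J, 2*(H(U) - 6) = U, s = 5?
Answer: 1603/8 ≈ 200.38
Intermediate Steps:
H(U) = 6 + U/2
X(J) = -17/8 + J/4 (X(J) = -((6 + (1/2)*5) - J)/4 = -((6 + 5/2) - J)/4 = -(17/2 - J)/4 = -17/8 + J/4)
T(L) = 0
k(u) = -u (k(u) = 0 - u = -u)
(k(-13) + (-30 - X(-1))) + 215 = (-1*(-13) + (-30 - (-17/8 + (1/4)*(-1)))) + 215 = (13 + (-30 - (-17/8 - 1/4))) + 215 = (13 + (-30 - 1*(-19/8))) + 215 = (13 + (-30 + 19/8)) + 215 = (13 - 221/8) + 215 = -117/8 + 215 = 1603/8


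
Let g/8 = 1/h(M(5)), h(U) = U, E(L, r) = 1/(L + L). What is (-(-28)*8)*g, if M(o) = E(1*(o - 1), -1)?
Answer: 14336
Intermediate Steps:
E(L, r) = 1/(2*L)
M(o) = 1/(2*(-1 + o)) (M(o) = 1/(2*((1*(o - 1)))) = 1/(2*((1*(-1 + o)))) = 1/(2*(-1 + o)))
g = 64 (g = 8/((1/(2*(-1 + 5)))) = 8/(((½)/4)) = 8/(((½)*(¼))) = 8/(⅛) = 8*8 = 64)
(-(-28)*8)*g = -(-28)*8*64 = -7*(-32)*64 = 224*64 = 14336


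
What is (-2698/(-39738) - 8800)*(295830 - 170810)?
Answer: -21859228292020/19869 ≈ -1.1002e+9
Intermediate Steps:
(-2698/(-39738) - 8800)*(295830 - 170810) = (-2698*(-1/39738) - 8800)*125020 = (1349/19869 - 8800)*125020 = -174845851/19869*125020 = -21859228292020/19869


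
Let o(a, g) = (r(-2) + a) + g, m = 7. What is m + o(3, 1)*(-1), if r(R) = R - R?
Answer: 3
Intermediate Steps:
r(R) = 0
o(a, g) = a + g (o(a, g) = (0 + a) + g = a + g)
m + o(3, 1)*(-1) = 7 + (3 + 1)*(-1) = 7 + 4*(-1) = 7 - 4 = 3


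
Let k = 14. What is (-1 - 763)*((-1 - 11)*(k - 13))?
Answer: 9168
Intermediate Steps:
(-1 - 763)*((-1 - 11)*(k - 13)) = (-1 - 763)*((-1 - 11)*(14 - 13)) = -(-9168) = -764*(-12) = 9168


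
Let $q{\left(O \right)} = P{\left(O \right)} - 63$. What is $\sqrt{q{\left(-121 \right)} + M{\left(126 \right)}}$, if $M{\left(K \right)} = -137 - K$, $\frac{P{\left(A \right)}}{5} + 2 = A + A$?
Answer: $i \sqrt{1546} \approx 39.319 i$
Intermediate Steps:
$P{\left(A \right)} = -10 + 10 A$ ($P{\left(A \right)} = -10 + 5 \left(A + A\right) = -10 + 5 \cdot 2 A = -10 + 10 A$)
$q{\left(O \right)} = -73 + 10 O$ ($q{\left(O \right)} = \left(-10 + 10 O\right) - 63 = -73 + 10 O$)
$\sqrt{q{\left(-121 \right)} + M{\left(126 \right)}} = \sqrt{\left(-73 + 10 \left(-121\right)\right) - 263} = \sqrt{\left(-73 - 1210\right) - 263} = \sqrt{-1283 - 263} = \sqrt{-1546} = i \sqrt{1546}$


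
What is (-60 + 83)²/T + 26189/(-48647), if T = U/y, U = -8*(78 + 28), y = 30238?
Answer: -389087426433/20626328 ≈ -18864.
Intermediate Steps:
U = -848 (U = -8*106 = -848)
T = -424/15119 (T = -848/30238 = -848*1/30238 = -424/15119 ≈ -0.028044)
(-60 + 83)²/T + 26189/(-48647) = (-60 + 83)²/(-424/15119) + 26189/(-48647) = 23²*(-15119/424) + 26189*(-1/48647) = 529*(-15119/424) - 26189/48647 = -7997951/424 - 26189/48647 = -389087426433/20626328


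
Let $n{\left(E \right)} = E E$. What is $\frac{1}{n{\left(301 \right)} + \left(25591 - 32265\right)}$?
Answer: $\frac{1}{83927} \approx 1.1915 \cdot 10^{-5}$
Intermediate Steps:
$n{\left(E \right)} = E^{2}$
$\frac{1}{n{\left(301 \right)} + \left(25591 - 32265\right)} = \frac{1}{301^{2} + \left(25591 - 32265\right)} = \frac{1}{90601 - 6674} = \frac{1}{83927}$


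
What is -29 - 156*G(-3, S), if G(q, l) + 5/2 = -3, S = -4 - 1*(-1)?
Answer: 829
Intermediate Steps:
S = -3 (S = -4 + 1 = -3)
G(q, l) = -11/2 (G(q, l) = -5/2 - 3 = -11/2)
-29 - 156*G(-3, S) = -29 - 156*(-11/2) = -29 + 858 = 829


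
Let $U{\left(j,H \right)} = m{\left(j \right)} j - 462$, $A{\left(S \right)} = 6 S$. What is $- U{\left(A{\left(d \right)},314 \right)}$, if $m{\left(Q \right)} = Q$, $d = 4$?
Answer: $-114$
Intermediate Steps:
$U{\left(j,H \right)} = -462 + j^{2}$ ($U{\left(j,H \right)} = j j - 462 = j^{2} - 462 = -462 + j^{2}$)
$- U{\left(A{\left(d \right)},314 \right)} = - (-462 + \left(6 \cdot 4\right)^{2}) = - (-462 + 24^{2}) = - (-462 + 576) = \left(-1\right) 114 = -114$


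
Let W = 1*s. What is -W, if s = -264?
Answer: 264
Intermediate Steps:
W = -264 (W = 1*(-264) = -264)
-W = -1*(-264) = 264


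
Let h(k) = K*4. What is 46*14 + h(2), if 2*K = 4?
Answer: 652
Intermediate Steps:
K = 2 (K = (½)*4 = 2)
h(k) = 8 (h(k) = 2*4 = 8)
46*14 + h(2) = 46*14 + 8 = 644 + 8 = 652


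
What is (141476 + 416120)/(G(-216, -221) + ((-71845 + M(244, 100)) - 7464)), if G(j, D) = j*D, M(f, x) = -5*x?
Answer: -557596/32073 ≈ -17.385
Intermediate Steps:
G(j, D) = D*j
(141476 + 416120)/(G(-216, -221) + ((-71845 + M(244, 100)) - 7464)) = (141476 + 416120)/(-221*(-216) + ((-71845 - 5*100) - 7464)) = 557596/(47736 + ((-71845 - 500) - 7464)) = 557596/(47736 + (-72345 - 7464)) = 557596/(47736 - 79809) = 557596/(-32073) = 557596*(-1/32073) = -557596/32073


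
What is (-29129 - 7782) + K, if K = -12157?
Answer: -49068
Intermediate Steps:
(-29129 - 7782) + K = (-29129 - 7782) - 12157 = -36911 - 12157 = -49068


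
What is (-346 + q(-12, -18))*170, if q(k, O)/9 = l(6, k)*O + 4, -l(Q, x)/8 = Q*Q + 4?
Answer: 8760100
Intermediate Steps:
l(Q, x) = -32 - 8*Q**2 (l(Q, x) = -8*(Q*Q + 4) = -8*(Q**2 + 4) = -8*(4 + Q**2) = -32 - 8*Q**2)
q(k, O) = 36 - 2880*O (q(k, O) = 9*((-32 - 8*6**2)*O + 4) = 9*((-32 - 8*36)*O + 4) = 9*((-32 - 288)*O + 4) = 9*(-320*O + 4) = 9*(4 - 320*O) = 36 - 2880*O)
(-346 + q(-12, -18))*170 = (-346 + (36 - 2880*(-18)))*170 = (-346 + (36 + 51840))*170 = (-346 + 51876)*170 = 51530*170 = 8760100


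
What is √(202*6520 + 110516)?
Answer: 2*√356889 ≈ 1194.8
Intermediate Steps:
√(202*6520 + 110516) = √(1317040 + 110516) = √1427556 = 2*√356889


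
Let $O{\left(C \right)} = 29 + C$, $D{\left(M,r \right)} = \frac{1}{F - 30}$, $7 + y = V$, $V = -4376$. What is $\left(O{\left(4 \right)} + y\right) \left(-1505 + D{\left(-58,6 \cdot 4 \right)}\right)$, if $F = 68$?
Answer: $\frac{124386075}{19} \approx 6.5466 \cdot 10^{6}$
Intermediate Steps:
$y = -4383$ ($y = -7 - 4376 = -4383$)
$D{\left(M,r \right)} = \frac{1}{38}$ ($D{\left(M,r \right)} = \frac{1}{68 - 30} = \frac{1}{38}$)
$\left(O{\left(4 \right)} + y\right) \left(-1505 + D{\left(-58,6 \cdot 4 \right)}\right) = \left(\left(29 + 4\right) - 4383\right) \left(-1505 + \frac{1}{38}\right) = \left(33 - 4383\right) \left(- \frac{57189}{38}\right) = \left(-4350\right) \left(- \frac{57189}{38}\right) = \frac{124386075}{19}$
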